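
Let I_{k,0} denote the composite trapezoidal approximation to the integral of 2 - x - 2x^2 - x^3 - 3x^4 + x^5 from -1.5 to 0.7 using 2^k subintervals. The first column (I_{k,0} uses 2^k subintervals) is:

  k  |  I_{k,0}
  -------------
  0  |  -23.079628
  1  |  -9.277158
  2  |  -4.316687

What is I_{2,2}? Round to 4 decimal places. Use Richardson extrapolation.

I_{1,1} = (4·(-9.277158) − (-23.079628)) / 3 = -4.676335
I_{2,1} = (4·(-4.316687) − (-9.277158)) / 3 = -2.663197
I_{2,2} = (16·(-2.663197) − (-4.676335)) / 15 = -2.528988

-2.5290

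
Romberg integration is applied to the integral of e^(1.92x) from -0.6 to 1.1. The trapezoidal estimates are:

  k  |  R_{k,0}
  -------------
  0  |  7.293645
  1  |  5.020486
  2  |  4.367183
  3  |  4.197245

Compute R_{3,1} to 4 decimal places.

Richardson extrapolation on the trapezoidal column (denominator 4−1=3):
R_{3,1} = 4.197245 + (4.197245 − 4.367183)/3 = 4.140599

4.1406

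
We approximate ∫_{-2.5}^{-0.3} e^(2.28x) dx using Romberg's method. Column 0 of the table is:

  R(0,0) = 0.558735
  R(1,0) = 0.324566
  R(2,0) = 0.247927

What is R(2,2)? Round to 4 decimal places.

0.2208

R(1,1) = 0.324566 + (0.324566 − 0.558735)/3 = 0.246510
R(2,1) = 0.247927 + (0.247927 − 0.324566)/3 = 0.222381
R(2,2) = 0.222381 + (0.222381 − 0.246510)/15 = 0.220772
(Column j=1 coincides with Simpson's rule on the same nodes.)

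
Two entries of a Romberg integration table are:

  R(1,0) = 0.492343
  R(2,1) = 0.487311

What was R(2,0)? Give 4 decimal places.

0.4886

From R(2,1) = (4·R(2,0) − R(1,0))/3, solve for R(2,0):
4·R(2,0) = 3·0.487311 + 0.492343 = 1.954276
R(2,0) = 0.488569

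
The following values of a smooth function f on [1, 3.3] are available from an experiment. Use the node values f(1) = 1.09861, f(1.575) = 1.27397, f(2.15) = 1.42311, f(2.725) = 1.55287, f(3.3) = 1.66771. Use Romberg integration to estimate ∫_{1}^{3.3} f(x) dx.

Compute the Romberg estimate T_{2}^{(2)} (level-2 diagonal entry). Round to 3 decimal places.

3.243

T_{0}^{(0)} (trapezoid, 1 panel, h=2.3000): 3.18127
T_{1}^{(0)} (trapezoid, 2 panels, h=1.1500): 3.22721
T_{2}^{(0)} (trapezoid, 4 panels, h=0.5750): 3.23904
T_{1}^{(1)} = 3.22721 + (3.22721 − 3.18127)/3 = 3.24252
T_{2}^{(1)} = 3.23904 + (3.23904 − 3.22721)/3 = 3.24298
T_{2}^{(2)} = 3.24298 + (3.24298 − 3.24252)/15 = 3.24301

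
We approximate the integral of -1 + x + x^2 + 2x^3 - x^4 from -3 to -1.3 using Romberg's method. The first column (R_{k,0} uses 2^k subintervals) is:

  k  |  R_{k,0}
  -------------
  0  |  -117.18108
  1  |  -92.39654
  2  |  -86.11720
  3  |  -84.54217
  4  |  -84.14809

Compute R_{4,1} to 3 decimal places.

Richardson extrapolation on the trapezoidal column (denominator 4−1=3):
R_{4,1} = (4·(-84.14809) − (-84.54217)) / 3 = -84.01673

-84.017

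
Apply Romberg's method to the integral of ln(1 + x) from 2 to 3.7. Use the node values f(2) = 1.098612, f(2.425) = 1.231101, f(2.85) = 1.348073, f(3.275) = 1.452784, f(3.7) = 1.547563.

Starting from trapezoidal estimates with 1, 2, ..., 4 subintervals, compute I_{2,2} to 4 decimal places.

I_{0,0} (trapezoid, 1 panel, h=1.7000): 2.249249
I_{1,0} (trapezoid, 2 panels, h=0.8500): 2.270486
I_{2,0} (trapezoid, 4 panels, h=0.4250): 2.275894
I_{1,1} = 2.270486 + (2.270486 − 2.249249)/3 = 2.277565
I_{2,1} = 2.275894 + (2.275894 − 2.270486)/3 = 2.277697
I_{2,2} = 2.277697 + (2.277697 − 2.277565)/15 = 2.277706

2.2777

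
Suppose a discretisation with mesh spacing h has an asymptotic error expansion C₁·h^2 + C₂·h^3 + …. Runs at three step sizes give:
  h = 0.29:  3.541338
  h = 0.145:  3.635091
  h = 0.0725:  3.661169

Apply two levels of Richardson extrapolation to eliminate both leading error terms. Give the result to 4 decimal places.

3.6704

First eliminate the h^2 term (factor 2^2 = 4):
  B₁ = (4·3.635091 − 3.541338)/3 = 3.666342
  B₂ = (4·3.661169 − 3.635091)/3 = 3.669862
Then eliminate the h^3 term (factor 2^3 = 8):
  (8·3.669862 − 3.666342)/7 = 3.670365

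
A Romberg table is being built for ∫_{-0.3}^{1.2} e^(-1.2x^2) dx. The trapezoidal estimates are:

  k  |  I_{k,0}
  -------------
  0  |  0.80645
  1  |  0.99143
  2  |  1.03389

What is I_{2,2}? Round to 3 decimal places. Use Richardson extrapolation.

I_{1,1} = (4·0.99143 − 0.80645) / 3 = 1.05309
I_{2,1} = (4·1.03389 − 0.99143) / 3 = 1.04804
I_{2,2} = 1.04804 + (1.04804 − 1.05309)/15 = 1.04770

1.048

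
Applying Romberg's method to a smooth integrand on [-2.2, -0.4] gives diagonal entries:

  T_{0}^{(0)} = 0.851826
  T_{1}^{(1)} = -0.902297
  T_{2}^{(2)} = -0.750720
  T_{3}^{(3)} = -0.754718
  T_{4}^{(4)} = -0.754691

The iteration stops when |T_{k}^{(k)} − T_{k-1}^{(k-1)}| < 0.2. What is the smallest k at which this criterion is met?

k = 2

|T_{1}^{(1)} − T_{0}^{(0)}| = 1.754123 ≥ 0.2
|T_{2}^{(2)} − T_{1}^{(1)}| = 0.151577 < 0.2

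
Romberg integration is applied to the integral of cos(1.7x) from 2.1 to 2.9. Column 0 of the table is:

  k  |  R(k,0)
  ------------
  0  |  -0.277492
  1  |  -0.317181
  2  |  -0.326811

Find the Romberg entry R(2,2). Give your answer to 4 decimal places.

-0.3300

R(1,1) = (4·(-0.317181) − (-0.277492)) / 3 = -0.330411
R(2,1) = -0.326811 + (-0.326811 − (-0.317181))/3 = -0.330021
R(2,2) = -0.330021 + (-0.330021 − (-0.330411))/15 = -0.329995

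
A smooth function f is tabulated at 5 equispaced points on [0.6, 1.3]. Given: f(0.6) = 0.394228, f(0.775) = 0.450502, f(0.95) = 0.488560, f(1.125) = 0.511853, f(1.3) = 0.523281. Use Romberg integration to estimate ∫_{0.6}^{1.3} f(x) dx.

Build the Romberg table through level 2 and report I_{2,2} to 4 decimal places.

I_{0,0} (trapezoid, 1 panel, h=0.7000): 0.321128
I_{1,0} (trapezoid, 2 panels, h=0.3500): 0.331560
I_{2,0} (trapezoid, 4 panels, h=0.1750): 0.334192
I_{1,1} = 0.331560 + (0.331560 − 0.321128)/3 = 0.335037
I_{2,1} = 0.334192 + (0.334192 − 0.331560)/3 = 0.335069
I_{2,2} = 0.335069 + (0.335069 − 0.335037)/15 = 0.335071

0.3351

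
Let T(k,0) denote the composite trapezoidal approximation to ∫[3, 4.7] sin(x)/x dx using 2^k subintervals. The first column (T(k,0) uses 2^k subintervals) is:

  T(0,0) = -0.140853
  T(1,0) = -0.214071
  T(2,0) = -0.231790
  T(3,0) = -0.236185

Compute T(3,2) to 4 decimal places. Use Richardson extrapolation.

Richardson extrapolation on the trapezoidal column (denominator 4−1=3):
T(2,1) = -0.231790 + (-0.231790 − (-0.214071))/3 = -0.237696
T(3,1) = -0.236185 + (-0.236185 − (-0.231790))/3 = -0.237650
T(3,2) = -0.237650 + (-0.237650 − (-0.237696))/15 = -0.237647

-0.2376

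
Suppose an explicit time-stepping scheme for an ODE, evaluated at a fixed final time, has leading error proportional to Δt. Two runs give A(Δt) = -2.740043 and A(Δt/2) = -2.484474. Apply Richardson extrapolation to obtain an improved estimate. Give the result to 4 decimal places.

-2.2289

Extrapolated value = (2·A(Δt/2) − A(Δt)) / (2 − 1)
= (2·(-2.484474) − (-2.740043)) / 1
= -2.228905 / 1 = -2.228905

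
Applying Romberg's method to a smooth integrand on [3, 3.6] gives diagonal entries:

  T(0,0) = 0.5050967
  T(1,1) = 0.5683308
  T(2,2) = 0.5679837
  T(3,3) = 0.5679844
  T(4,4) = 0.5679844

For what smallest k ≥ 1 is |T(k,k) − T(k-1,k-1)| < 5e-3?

|T(1,1) − T(0,0)| = 0.0632341 ≥ 5e-3
|T(2,2) − T(1,1)| = 0.0003471 < 5e-3

k = 2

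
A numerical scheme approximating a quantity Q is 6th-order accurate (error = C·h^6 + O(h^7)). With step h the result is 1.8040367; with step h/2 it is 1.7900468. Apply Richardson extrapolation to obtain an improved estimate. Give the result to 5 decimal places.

The leading error scales as h^6; refining by a factor of 2 reduces it by 2^6 = 64.
Extrapolated value = (64·A(h/2) − A(h)) / (64 − 1)
= (64·1.7900468 − 1.8040367) / 63
= 112.7589585 / 63 = 1.7898247

1.78982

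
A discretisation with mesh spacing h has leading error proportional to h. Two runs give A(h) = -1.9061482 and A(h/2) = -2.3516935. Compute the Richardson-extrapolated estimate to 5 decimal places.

-2.79724

Extrapolated value = (2·A(h/2) − A(h)) / (2 − 1)
= (2·(-2.3516935) − (-1.9061482)) / 1
= -2.7972388 / 1 = -2.7972388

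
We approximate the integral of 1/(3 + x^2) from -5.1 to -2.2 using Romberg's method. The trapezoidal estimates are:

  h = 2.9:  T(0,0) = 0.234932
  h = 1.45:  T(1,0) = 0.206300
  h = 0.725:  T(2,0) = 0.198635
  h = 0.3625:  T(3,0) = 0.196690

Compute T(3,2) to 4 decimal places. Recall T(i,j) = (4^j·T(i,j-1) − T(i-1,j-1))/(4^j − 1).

T(2,1) = (4·0.198635 − 0.206300) / 3 = 0.196080
T(3,1) = (4·0.196690 − 0.198635) / 3 = 0.196042
T(3,2) = (16·0.196042 − 0.196080) / 15 = 0.196039

0.1960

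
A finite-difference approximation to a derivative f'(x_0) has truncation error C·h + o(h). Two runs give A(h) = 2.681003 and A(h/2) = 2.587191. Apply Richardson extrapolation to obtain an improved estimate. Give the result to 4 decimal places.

The leading error scales as h; refining by a factor of 2 reduces it by 2^1 = 2.
Extrapolated value = (2·A(h/2) − A(h)) / (2 − 1)
= (2·2.587191 − 2.681003) / 1
= 2.493379 / 1 = 2.493379

2.4934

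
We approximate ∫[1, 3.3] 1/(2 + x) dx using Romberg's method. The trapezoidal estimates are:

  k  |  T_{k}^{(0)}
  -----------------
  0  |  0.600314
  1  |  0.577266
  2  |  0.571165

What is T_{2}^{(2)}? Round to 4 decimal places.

0.5691

Richardson extrapolation on the trapezoidal column (denominator 4−1=3):
T_{1}^{(1)} = (4·0.577266 − 0.600314) / 3 = 0.569583
T_{2}^{(1)} = 0.571165 + (0.571165 − 0.577266)/3 = 0.569131
T_{2}^{(2)} = (16·0.569131 − 0.569583) / 15 = 0.569101
(Column j=1 coincides with Simpson's rule on the same nodes.)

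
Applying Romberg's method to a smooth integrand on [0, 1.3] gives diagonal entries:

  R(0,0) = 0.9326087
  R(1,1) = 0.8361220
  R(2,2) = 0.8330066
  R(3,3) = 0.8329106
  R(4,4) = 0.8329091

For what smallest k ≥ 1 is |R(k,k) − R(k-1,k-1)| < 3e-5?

k = 4

|R(1,1) − R(0,0)| = 0.0964867 ≥ 3e-5
|R(2,2) − R(1,1)| = 0.0031154 ≥ 3e-5
|R(3,3) − R(2,2)| = 0.0000960 ≥ 3e-5
|R(4,4) − R(3,3)| = 0.0000015 < 3e-5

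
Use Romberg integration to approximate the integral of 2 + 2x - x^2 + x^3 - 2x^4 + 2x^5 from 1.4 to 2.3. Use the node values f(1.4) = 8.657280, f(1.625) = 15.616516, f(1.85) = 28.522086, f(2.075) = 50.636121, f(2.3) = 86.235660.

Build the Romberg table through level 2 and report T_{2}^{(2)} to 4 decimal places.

T_{0}^{(0)} (trapezoid, 1 panel, h=0.9000): 42.701823
T_{1}^{(0)} (trapezoid, 2 panels, h=0.4500): 34.185850
T_{2}^{(0)} (trapezoid, 4 panels, h=0.2250): 31.999768
T_{1}^{(1)} = 34.185850 + (34.185850 − 42.701823)/3 = 31.347192
T_{2}^{(1)} = 31.999768 + (31.999768 − 34.185850)/3 = 31.271074
T_{2}^{(2)} = 31.271074 + (31.271074 − 31.347192)/15 = 31.265999

31.2660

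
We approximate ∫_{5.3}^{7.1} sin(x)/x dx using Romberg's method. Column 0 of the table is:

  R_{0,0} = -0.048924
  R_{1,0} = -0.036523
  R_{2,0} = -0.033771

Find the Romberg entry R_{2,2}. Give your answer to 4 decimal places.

-0.0329

Richardson extrapolation on the trapezoidal column (denominator 4−1=3):
R_{1,1} = (4·(-0.036523) − (-0.048924)) / 3 = -0.032389
R_{2,1} = (4·(-0.033771) − (-0.036523)) / 3 = -0.032854
R_{2,2} = -0.032854 + (-0.032854 − (-0.032389))/15 = -0.032885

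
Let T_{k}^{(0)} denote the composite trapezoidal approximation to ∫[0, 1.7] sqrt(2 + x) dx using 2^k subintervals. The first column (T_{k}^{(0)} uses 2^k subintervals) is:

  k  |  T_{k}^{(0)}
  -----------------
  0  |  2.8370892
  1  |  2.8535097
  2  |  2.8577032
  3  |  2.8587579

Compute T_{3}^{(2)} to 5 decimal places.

2.85911

Richardson extrapolation on the trapezoidal column (denominator 4−1=3):
T_{2}^{(1)} = (4·2.8577032 − 2.8535097) / 3 = 2.8591010
T_{3}^{(1)} = 2.8587579 + (2.8587579 − 2.8577032)/3 = 2.8591095
T_{3}^{(2)} = (16·2.8591095 − 2.8591010) / 15 = 2.8591101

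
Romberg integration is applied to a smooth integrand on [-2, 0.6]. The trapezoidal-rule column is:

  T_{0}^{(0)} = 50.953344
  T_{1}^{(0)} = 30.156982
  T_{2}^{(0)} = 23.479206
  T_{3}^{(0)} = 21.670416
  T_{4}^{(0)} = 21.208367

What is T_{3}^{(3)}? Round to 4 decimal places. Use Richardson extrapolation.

Richardson extrapolation on the trapezoidal column (denominator 4−1=3):
T_{1}^{(1)} = 30.156982 + (30.156982 − 50.953344)/3 = 23.224861
T_{2}^{(1)} = (4·23.479206 − 30.156982) / 3 = 21.253281
T_{3}^{(1)} = (4·21.670416 − 23.479206) / 3 = 21.067486
T_{2}^{(2)} = (16·21.253281 − 23.224861) / 15 = 21.121842
T_{3}^{(2)} = (16·21.067486 − 21.253281) / 15 = 21.055100
T_{3}^{(3)} = (64·21.055100 − 21.121842) / 63 = 21.054041

21.0540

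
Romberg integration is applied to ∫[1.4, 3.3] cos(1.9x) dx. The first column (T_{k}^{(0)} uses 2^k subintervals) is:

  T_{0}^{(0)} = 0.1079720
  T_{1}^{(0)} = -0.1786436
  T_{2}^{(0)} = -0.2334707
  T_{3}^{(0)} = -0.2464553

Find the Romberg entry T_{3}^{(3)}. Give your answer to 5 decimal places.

-0.25073

T_{1}^{(1)} = -0.1786436 + (-0.1786436 − 0.1079720)/3 = -0.2741821
T_{2}^{(1)} = (4·(-0.2334707) − (-0.1786436)) / 3 = -0.2517464
T_{3}^{(1)} = -0.2464553 + (-0.2464553 − (-0.2334707))/3 = -0.2507835
T_{2}^{(2)} = -0.2517464 + (-0.2517464 − (-0.2741821))/15 = -0.2502507
T_{3}^{(2)} = (16·(-0.2507835) − (-0.2517464)) / 15 = -0.2507193
T_{3}^{(3)} = (64·(-0.2507193) − (-0.2502507)) / 63 = -0.2507267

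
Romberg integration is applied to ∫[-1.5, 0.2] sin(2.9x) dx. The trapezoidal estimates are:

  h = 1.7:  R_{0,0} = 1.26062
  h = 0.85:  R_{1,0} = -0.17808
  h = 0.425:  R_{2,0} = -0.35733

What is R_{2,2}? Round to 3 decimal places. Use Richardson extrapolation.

R_{1,1} = -0.17808 + (-0.17808 − 1.26062)/3 = -0.65765
R_{2,1} = -0.35733 + (-0.35733 − (-0.17808))/3 = -0.41708
R_{2,2} = (16·(-0.41708) − (-0.65765)) / 15 = -0.40104

-0.401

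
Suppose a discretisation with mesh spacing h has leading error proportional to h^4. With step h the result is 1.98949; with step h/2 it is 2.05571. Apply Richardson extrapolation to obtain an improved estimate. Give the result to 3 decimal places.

2.060

Extrapolated value = (16·A(h/2) − A(h)) / (16 − 1)
= (16·2.05571 − 1.98949) / 15
= 30.90187 / 15 = 2.06012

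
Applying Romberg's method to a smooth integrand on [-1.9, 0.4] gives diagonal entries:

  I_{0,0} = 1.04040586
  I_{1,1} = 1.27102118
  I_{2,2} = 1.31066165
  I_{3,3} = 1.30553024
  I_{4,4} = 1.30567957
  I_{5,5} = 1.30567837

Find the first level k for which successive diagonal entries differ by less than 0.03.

|I_{1,1} − I_{0,0}| = 0.23061532 ≥ 0.03
|I_{2,2} − I_{1,1}| = 0.03964047 ≥ 0.03
|I_{3,3} − I_{2,2}| = 0.00513141 < 0.03

k = 3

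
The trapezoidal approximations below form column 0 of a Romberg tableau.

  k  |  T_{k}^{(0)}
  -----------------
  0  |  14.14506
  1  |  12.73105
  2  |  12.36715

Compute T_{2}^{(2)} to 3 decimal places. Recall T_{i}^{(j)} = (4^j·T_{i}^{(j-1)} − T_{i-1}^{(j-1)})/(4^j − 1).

T_{1}^{(1)} = (4·12.73105 − 14.14506) / 3 = 12.25971
T_{2}^{(1)} = 12.36715 + (12.36715 − 12.73105)/3 = 12.24585
T_{2}^{(2)} = (16·12.24585 − 12.25971) / 15 = 12.24493

12.245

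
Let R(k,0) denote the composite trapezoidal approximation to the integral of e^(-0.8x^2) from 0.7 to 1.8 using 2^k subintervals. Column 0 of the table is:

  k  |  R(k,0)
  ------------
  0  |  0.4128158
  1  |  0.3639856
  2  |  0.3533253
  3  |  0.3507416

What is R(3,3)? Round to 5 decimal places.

0.34989

R(1,1) = (4·0.3639856 − 0.4128158) / 3 = 0.3477089
R(2,1) = (4·0.3533253 − 0.3639856) / 3 = 0.3497719
R(3,1) = (4·0.3507416 − 0.3533253) / 3 = 0.3498804
R(2,2) = (16·0.3497719 − 0.3477089) / 15 = 0.3499094
R(3,2) = 0.3498804 + (0.3498804 − 0.3497719)/15 = 0.3498876
R(3,3) = (64·0.3498876 − 0.3499094) / 63 = 0.3498873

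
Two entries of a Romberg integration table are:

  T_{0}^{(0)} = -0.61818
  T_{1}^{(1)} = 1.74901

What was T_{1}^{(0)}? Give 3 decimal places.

1.157

From T_{1}^{(1)} = (4·T_{1}^{(0)} − T_{0}^{(0)})/3, solve for T_{1}^{(0)}:
4·T_{1}^{(0)} = 3·1.74901 + (-0.61818) = 4.62885
T_{1}^{(0)} = 1.15721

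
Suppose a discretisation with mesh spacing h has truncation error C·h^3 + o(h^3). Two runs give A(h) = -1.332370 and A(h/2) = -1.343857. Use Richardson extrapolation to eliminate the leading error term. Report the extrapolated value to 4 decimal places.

Extrapolated value = (8·A(h/2) − A(h)) / (8 − 1)
= (8·(-1.343857) − (-1.332370)) / 7
= -9.418486 / 7 = -1.345498

-1.3455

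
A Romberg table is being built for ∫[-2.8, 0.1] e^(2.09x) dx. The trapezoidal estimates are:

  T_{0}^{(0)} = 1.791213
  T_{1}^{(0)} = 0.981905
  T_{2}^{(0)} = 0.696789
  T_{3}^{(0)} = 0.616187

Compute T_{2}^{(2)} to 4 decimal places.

0.5944

Richardson extrapolation on the trapezoidal column (denominator 4−1=3):
T_{1}^{(1)} = (4·0.981905 − 1.791213) / 3 = 0.712136
T_{2}^{(1)} = (4·0.696789 − 0.981905) / 3 = 0.601750
T_{2}^{(2)} = 0.601750 + (0.601750 − 0.712136)/15 = 0.594391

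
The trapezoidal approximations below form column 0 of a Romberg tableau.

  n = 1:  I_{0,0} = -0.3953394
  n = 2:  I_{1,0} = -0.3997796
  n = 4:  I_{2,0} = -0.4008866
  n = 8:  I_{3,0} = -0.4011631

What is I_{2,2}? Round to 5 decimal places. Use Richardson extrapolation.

Richardson extrapolation on the trapezoidal column (denominator 4−1=3):
I_{1,1} = (4·(-0.3997796) − (-0.3953394)) / 3 = -0.4012597
I_{2,1} = -0.4008866 + (-0.4008866 − (-0.3997796))/3 = -0.4012556
I_{2,2} = -0.4012556 + (-0.4012556 − (-0.4012597))/15 = -0.4012553
(Column j=1 coincides with Simpson's rule on the same nodes.)

-0.40126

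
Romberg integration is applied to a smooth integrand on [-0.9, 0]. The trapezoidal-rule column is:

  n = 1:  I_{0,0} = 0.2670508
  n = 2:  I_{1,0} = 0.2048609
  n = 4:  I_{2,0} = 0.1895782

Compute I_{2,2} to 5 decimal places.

I_{1,1} = (4·0.2048609 − 0.2670508) / 3 = 0.1841309
I_{2,1} = (4·0.1895782 − 0.2048609) / 3 = 0.1844840
I_{2,2} = 0.1844840 + (0.1844840 − 0.1841309)/15 = 0.1845075

0.18451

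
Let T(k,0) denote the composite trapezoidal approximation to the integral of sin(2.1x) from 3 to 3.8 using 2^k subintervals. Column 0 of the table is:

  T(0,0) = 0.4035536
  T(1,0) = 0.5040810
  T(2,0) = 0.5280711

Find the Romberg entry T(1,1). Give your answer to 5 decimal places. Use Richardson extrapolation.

0.53759

T(1,1) = 0.5040810 + (0.5040810 − 0.4035536)/3 = 0.5375901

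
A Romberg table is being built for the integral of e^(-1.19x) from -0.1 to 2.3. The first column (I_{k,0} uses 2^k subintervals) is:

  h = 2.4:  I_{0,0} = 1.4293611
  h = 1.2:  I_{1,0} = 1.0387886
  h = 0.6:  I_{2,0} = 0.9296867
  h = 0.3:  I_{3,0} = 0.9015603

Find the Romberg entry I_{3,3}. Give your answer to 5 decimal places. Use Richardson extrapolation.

I_{1,1} = (4·1.0387886 − 1.4293611) / 3 = 0.9085978
I_{2,1} = (4·0.9296867 − 1.0387886) / 3 = 0.8933194
I_{3,1} = 0.9015603 + (0.9015603 − 0.9296867)/3 = 0.8921848
I_{2,2} = 0.8933194 + (0.8933194 − 0.9085978)/15 = 0.8923008
I_{3,2} = (16·0.8921848 − 0.8933194) / 15 = 0.8921092
I_{3,3} = 0.8921092 + (0.8921092 − 0.8923008)/63 = 0.8921062

0.89211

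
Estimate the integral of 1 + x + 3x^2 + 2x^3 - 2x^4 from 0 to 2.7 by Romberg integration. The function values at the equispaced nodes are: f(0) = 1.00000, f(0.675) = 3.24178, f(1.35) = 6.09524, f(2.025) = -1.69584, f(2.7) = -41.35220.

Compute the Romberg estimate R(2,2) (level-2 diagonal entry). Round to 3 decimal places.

-4.796

R(0,0) (trapezoid, 1 panel, h=2.7000): -54.47547
R(1,0) (trapezoid, 2 panels, h=1.3500): -19.00916
R(2,0) (trapezoid, 4 panels, h=0.6750): -8.46107
R(1,1) = -19.00916 + (-19.00916 − (-54.47547))/3 = -7.18706
R(2,1) = -8.46107 + (-8.46107 − (-19.00916))/3 = -4.94504
R(2,2) = -4.94504 + (-4.94504 − (-7.18706))/15 = -4.79557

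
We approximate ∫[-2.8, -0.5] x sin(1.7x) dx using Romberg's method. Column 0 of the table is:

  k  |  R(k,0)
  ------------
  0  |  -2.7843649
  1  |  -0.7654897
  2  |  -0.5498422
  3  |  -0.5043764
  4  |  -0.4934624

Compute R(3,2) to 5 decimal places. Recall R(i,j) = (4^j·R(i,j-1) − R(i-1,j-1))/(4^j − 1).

R(2,1) = (4·(-0.5498422) − (-0.7654897)) / 3 = -0.4779597
R(3,1) = (4·(-0.5043764) − (-0.5498422)) / 3 = -0.4892211
R(3,2) = (16·(-0.4892211) − (-0.4779597)) / 15 = -0.4899719

-0.48997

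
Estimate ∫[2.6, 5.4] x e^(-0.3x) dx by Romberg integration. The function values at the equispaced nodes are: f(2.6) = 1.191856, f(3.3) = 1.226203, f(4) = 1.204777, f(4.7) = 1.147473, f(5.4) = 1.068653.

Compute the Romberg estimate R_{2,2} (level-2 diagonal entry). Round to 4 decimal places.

R_{0,0} (trapezoid, 1 panel, h=2.8000): 3.164713
R_{1,0} (trapezoid, 2 panels, h=1.4000): 3.269044
R_{2,0} (trapezoid, 4 panels, h=0.7000): 3.296095
R_{1,1} = 3.269044 + (3.269044 − 3.164713)/3 = 3.303821
R_{2,1} = 3.296095 + (3.296095 − 3.269044)/3 = 3.305112
R_{2,2} = 3.305112 + (3.305112 − 3.303821)/15 = 3.305198

3.3052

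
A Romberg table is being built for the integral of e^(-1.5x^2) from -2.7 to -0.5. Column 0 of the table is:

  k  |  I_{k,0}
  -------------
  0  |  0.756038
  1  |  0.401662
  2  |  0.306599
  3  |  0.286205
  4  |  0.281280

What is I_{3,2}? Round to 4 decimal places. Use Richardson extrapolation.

Richardson extrapolation on the trapezoidal column (denominator 4−1=3):
I_{2,1} = (4·0.306599 − 0.401662) / 3 = 0.274911
I_{3,1} = 0.286205 + (0.286205 − 0.306599)/3 = 0.279407
I_{3,2} = (16·0.279407 − 0.274911) / 15 = 0.279707

0.2797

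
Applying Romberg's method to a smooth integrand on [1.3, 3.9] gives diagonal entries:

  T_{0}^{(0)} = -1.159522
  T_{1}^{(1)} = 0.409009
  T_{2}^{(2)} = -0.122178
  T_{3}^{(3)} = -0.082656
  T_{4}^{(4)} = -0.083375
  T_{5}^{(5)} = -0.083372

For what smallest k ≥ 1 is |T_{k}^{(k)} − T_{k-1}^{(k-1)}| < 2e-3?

|T_{1}^{(1)} − T_{0}^{(0)}| = 1.568531 ≥ 2e-3
|T_{2}^{(2)} − T_{1}^{(1)}| = 0.531187 ≥ 2e-3
|T_{3}^{(3)} − T_{2}^{(2)}| = 0.039522 ≥ 2e-3
|T_{4}^{(4)} − T_{3}^{(3)}| = 0.000719 < 2e-3

k = 4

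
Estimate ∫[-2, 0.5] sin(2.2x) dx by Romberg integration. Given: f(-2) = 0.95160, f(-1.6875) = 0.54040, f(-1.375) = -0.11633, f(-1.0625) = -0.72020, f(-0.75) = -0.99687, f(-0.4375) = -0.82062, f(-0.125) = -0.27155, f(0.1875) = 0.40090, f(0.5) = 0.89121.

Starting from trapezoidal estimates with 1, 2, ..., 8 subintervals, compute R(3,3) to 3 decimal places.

R(0,0) (trapezoid, 1 panel, h=2.5000): 2.30351
R(1,0) (trapezoid, 2 panels, h=1.2500): -0.09433
R(2,0) (trapezoid, 4 panels, h=0.6250): -0.28959
R(3,0) (trapezoid, 8 panels, h=0.3125): -0.33215
R(1,1) = -0.09433 + (-0.09433 − 2.30351)/3 = -0.89361
R(2,1) = -0.28959 + (-0.28959 − (-0.09433))/3 = -0.35468
R(3,1) = -0.33215 + (-0.33215 − (-0.28959))/3 = -0.34634
R(2,2) = -0.35468 + (-0.35468 − (-0.89361))/15 = -0.31875
R(3,2) = -0.34634 + (-0.34634 − (-0.35468))/15 = -0.34578
R(3,3) = -0.34578 + (-0.34578 − (-0.31875))/63 = -0.34621

-0.346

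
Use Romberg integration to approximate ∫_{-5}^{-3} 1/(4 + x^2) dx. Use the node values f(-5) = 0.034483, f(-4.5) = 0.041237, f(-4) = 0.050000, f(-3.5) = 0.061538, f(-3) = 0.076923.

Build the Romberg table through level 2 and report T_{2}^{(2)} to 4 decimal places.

T_{0}^{(0)} (trapezoid, 1 panel, h=2.0000): 0.111406
T_{1}^{(0)} (trapezoid, 2 panels, h=1.0000): 0.105703
T_{2}^{(0)} (trapezoid, 4 panels, h=0.5000): 0.104239
T_{1}^{(1)} = 0.105703 + (0.105703 − 0.111406)/3 = 0.103802
T_{2}^{(1)} = 0.104239 + (0.104239 − 0.105703)/3 = 0.103751
T_{2}^{(2)} = 0.103751 + (0.103751 − 0.103802)/15 = 0.103748

0.1037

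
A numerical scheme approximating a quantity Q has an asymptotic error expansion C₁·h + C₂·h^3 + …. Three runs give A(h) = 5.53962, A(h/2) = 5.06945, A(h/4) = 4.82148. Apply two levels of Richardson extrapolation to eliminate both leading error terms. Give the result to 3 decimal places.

4.570

First eliminate the h term (factor 2^1 = 2):
  B₁ = (2·5.06945 − 5.53962)/1 = 4.59928
  B₂ = (2·4.82148 − 5.06945)/1 = 4.57351
Then eliminate the h^3 term (factor 2^3 = 8):
  (8·4.57351 − 4.59928)/7 = 4.56983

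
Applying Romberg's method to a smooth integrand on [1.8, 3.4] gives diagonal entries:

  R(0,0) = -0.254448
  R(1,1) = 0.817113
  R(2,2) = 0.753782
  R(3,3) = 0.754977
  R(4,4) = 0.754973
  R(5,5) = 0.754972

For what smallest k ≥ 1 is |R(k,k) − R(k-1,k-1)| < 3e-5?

|R(1,1) − R(0,0)| = 1.071561 ≥ 3e-5
|R(2,2) − R(1,1)| = 0.063331 ≥ 3e-5
|R(3,3) − R(2,2)| = 0.001195 ≥ 3e-5
|R(4,4) − R(3,3)| = 0.000004 < 3e-5

k = 4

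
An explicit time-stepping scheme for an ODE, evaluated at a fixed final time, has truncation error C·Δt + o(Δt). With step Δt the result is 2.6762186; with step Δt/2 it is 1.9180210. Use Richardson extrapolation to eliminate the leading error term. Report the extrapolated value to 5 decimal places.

The leading error scales as Δt; refining by a factor of 2 reduces it by 2^1 = 2.
Extrapolated value = (2·A(Δt/2) − A(Δt)) / (2 − 1)
= (2·1.9180210 − 2.6762186) / 1
= 1.1598234 / 1 = 1.1598234

1.15982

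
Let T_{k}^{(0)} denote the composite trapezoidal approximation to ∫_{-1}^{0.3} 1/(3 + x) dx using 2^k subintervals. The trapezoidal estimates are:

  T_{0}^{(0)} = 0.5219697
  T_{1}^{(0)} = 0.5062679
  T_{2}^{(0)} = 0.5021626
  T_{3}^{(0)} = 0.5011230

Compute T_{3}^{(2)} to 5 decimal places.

0.50078

T_{2}^{(1)} = (4·0.5021626 − 0.5062679) / 3 = 0.5007942
T_{3}^{(1)} = (4·0.5011230 − 0.5021626) / 3 = 0.5007765
T_{3}^{(2)} = (16·0.5007765 − 0.5007942) / 15 = 0.5007753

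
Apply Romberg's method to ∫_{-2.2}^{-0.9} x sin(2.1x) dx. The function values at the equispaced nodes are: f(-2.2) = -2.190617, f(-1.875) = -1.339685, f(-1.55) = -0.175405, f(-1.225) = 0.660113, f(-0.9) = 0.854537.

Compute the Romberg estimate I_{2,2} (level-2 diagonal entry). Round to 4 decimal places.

-0.4796

I_{0,0} (trapezoid, 1 panel, h=1.3000): -0.868452
I_{1,0} (trapezoid, 2 panels, h=0.6500): -0.548239
I_{2,0} (trapezoid, 4 panels, h=0.3250): -0.494981
I_{1,1} = -0.548239 + (-0.548239 − (-0.868452))/3 = -0.441501
I_{2,1} = -0.494981 + (-0.494981 − (-0.548239))/3 = -0.477228
I_{2,2} = -0.477228 + (-0.477228 − (-0.441501))/15 = -0.479610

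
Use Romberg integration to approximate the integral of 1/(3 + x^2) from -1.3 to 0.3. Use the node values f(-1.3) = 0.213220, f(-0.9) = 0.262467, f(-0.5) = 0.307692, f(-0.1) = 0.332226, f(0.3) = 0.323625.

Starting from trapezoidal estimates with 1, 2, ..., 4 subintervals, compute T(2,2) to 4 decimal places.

T(0,0) (trapezoid, 1 panel, h=1.6000): 0.429476
T(1,0) (trapezoid, 2 panels, h=0.8000): 0.460892
T(2,0) (trapezoid, 4 panels, h=0.4000): 0.468323
T(1,1) = 0.460892 + (0.460892 − 0.429476)/3 = 0.471364
T(2,1) = 0.468323 + (0.468323 − 0.460892)/3 = 0.470800
T(2,2) = 0.470800 + (0.470800 − 0.471364)/15 = 0.470762

0.4708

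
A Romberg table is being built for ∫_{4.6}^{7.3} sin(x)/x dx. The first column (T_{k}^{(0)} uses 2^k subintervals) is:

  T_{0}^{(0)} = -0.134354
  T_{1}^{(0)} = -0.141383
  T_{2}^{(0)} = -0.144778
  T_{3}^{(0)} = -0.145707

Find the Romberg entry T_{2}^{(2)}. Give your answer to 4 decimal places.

-0.1461

Richardson extrapolation on the trapezoidal column (denominator 4−1=3):
T_{1}^{(1)} = -0.141383 + (-0.141383 − (-0.134354))/3 = -0.143726
T_{2}^{(1)} = -0.144778 + (-0.144778 − (-0.141383))/3 = -0.145910
T_{2}^{(2)} = -0.145910 + (-0.145910 − (-0.143726))/15 = -0.146056
(Column j=1 coincides with Simpson's rule on the same nodes.)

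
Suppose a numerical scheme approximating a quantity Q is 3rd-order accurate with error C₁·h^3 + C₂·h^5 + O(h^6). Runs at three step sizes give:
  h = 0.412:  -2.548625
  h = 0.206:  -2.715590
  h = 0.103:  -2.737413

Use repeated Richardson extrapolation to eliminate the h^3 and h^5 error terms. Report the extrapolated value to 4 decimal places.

-2.7406

First eliminate the h^3 term (factor 2^3 = 8):
  B₁ = (8·(-2.715590) − (-2.548625))/7 = -2.739442
  B₂ = (8·(-2.737413) − (-2.715590))/7 = -2.740531
Then eliminate the h^5 term (factor 2^5 = 32):
  (32·(-2.740531) − (-2.739442))/31 = -2.740566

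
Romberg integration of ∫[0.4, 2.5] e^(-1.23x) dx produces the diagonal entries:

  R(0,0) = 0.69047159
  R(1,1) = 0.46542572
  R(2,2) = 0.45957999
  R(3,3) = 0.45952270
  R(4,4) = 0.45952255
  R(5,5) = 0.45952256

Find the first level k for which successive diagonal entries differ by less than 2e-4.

k = 3

|R(1,1) − R(0,0)| = 0.22504587 ≥ 2e-4
|R(2,2) − R(1,1)| = 0.00584573 ≥ 2e-4
|R(3,3) − R(2,2)| = 0.00005729 < 2e-4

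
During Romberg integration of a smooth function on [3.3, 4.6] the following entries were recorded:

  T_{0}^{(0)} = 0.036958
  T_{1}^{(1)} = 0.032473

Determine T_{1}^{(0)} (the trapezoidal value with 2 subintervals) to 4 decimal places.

0.0336

From T_{1}^{(1)} = (4·T_{1}^{(0)} − T_{0}^{(0)})/3, solve for T_{1}^{(0)}:
4·T_{1}^{(0)} = 3·0.032473 + 0.036958 = 0.134377
T_{1}^{(0)} = 0.033594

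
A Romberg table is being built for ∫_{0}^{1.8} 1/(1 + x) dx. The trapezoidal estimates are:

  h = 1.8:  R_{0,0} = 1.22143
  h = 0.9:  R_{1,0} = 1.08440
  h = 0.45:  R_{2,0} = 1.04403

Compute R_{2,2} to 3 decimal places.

Richardson extrapolation on the trapezoidal column (denominator 4−1=3):
R_{1,1} = 1.08440 + (1.08440 − 1.22143)/3 = 1.03872
R_{2,1} = (4·1.04403 − 1.08440) / 3 = 1.03057
R_{2,2} = 1.03057 + (1.03057 − 1.03872)/15 = 1.03003

1.030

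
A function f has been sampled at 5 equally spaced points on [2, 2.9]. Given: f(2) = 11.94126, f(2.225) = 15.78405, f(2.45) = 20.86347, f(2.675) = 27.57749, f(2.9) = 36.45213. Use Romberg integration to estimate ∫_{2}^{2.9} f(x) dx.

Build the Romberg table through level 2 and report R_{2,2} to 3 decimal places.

R_{0,0} (trapezoid, 1 panel, h=0.9000): 21.77703
R_{1,0} (trapezoid, 2 panels, h=0.4500): 20.27707
R_{2,0} (trapezoid, 4 panels, h=0.2250): 19.89488
R_{1,1} = 20.27707 + (20.27707 − 21.77703)/3 = 19.77708
R_{2,1} = 19.89488 + (19.89488 − 20.27707)/3 = 19.76748
R_{2,2} = 19.76748 + (19.76748 − 19.77708)/15 = 19.76684

19.767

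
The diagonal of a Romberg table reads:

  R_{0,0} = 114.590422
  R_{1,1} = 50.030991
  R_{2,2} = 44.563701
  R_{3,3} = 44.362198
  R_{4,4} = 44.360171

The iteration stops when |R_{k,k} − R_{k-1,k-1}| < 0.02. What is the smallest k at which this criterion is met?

k = 4

|R_{1,1} − R_{0,0}| = 64.559431 ≥ 0.02
|R_{2,2} − R_{1,1}| = 5.467290 ≥ 0.02
|R_{3,3} − R_{2,2}| = 0.201503 ≥ 0.02
|R_{4,4} − R_{3,3}| = 0.002027 < 0.02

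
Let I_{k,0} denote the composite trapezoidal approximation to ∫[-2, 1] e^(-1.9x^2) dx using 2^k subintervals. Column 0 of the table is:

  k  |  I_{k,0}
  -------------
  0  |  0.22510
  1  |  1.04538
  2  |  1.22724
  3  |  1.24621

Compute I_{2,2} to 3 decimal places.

1.286

Richardson extrapolation on the trapezoidal column (denominator 4−1=3):
I_{1,1} = (4·1.04538 − 0.22510) / 3 = 1.31881
I_{2,1} = 1.22724 + (1.22724 − 1.04538)/3 = 1.28786
I_{2,2} = (16·1.28786 − 1.31881) / 15 = 1.28580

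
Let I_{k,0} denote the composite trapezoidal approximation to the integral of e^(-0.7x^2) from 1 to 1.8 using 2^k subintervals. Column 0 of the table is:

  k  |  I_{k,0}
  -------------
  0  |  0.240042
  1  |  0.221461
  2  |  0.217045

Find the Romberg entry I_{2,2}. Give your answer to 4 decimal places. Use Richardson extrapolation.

Richardson extrapolation on the trapezoidal column (denominator 4−1=3):
I_{1,1} = 0.221461 + (0.221461 − 0.240042)/3 = 0.215267
I_{2,1} = (4·0.217045 − 0.221461) / 3 = 0.215573
I_{2,2} = 0.215573 + (0.215573 − 0.215267)/15 = 0.215593

0.2156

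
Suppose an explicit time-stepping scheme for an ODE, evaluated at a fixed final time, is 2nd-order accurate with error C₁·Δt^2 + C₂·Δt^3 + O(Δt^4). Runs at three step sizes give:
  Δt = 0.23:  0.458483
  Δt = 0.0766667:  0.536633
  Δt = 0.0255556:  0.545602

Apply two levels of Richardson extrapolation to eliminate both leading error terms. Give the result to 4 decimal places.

First eliminate the Δt^2 term (factor 3^2 = 9):
  B₁ = (9·0.536633 − 0.458483)/8 = 0.546402
  B₂ = (9·0.545602 − 0.536633)/8 = 0.546723
Then eliminate the Δt^3 term (factor 3^3 = 27):
  (27·0.546723 − 0.546402)/26 = 0.546735

0.5467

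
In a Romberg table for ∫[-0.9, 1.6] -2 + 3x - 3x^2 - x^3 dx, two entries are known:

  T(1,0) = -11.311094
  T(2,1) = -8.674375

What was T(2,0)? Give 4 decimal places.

-9.3336

From T(2,1) = (4·T(2,0) − T(1,0))/3, solve for T(2,0):
4·T(2,0) = 3·(-8.674375) + (-11.311094) = -37.334219
T(2,0) = -9.333555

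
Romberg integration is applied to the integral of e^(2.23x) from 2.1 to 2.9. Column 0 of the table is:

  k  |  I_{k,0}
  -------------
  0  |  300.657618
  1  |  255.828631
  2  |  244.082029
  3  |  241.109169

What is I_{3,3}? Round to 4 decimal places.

240.1149

Richardson extrapolation on the trapezoidal column (denominator 4−1=3):
I_{1,1} = 255.828631 + (255.828631 − 300.657618)/3 = 240.885635
I_{2,1} = (4·244.082029 − 255.828631) / 3 = 240.166495
I_{3,1} = (4·241.109169 − 244.082029) / 3 = 240.118216
I_{2,2} = 240.166495 + (240.166495 − 240.885635)/15 = 240.118552
I_{3,2} = (16·240.118216 − 240.166495) / 15 = 240.114997
I_{3,3} = (64·240.114997 − 240.118552) / 63 = 240.114941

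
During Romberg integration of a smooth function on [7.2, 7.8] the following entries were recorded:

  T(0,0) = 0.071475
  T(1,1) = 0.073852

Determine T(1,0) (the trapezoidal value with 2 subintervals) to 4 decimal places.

0.0733

From T(1,1) = (4·T(1,0) − T(0,0))/3, solve for T(1,0):
4·T(1,0) = 3·0.073852 + 0.071475 = 0.293031
T(1,0) = 0.073258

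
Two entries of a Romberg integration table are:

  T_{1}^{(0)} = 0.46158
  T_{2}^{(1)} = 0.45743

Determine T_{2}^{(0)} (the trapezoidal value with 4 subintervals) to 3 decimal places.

0.458

From T_{2}^{(1)} = (4·T_{2}^{(0)} − T_{1}^{(0)})/3, solve for T_{2}^{(0)}:
4·T_{2}^{(0)} = 3·0.45743 + 0.46158 = 1.83387
T_{2}^{(0)} = 0.45847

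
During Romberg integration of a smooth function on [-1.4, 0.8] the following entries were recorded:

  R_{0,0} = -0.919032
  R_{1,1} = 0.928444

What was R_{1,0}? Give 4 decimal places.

0.4666

From R_{1,1} = (4·R_{1,0} − R_{0,0})/3, solve for R_{1,0}:
4·R_{1,0} = 3·0.928444 + (-0.919032) = 1.866300
R_{1,0} = 0.466575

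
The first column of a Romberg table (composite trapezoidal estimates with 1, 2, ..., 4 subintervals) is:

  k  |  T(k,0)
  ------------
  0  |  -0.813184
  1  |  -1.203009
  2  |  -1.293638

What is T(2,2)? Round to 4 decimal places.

-1.3232

Richardson extrapolation on the trapezoidal column (denominator 4−1=3):
T(1,1) = -1.203009 + (-1.203009 − (-0.813184))/3 = -1.332951
T(2,1) = (4·(-1.293638) − (-1.203009)) / 3 = -1.323848
T(2,2) = (16·(-1.323848) − (-1.332951)) / 15 = -1.323241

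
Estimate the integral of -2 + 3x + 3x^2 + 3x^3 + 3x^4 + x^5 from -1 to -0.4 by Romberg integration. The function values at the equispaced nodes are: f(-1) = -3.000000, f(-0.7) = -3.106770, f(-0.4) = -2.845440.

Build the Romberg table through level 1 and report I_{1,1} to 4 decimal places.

-1.8273

I_{0,0} (trapezoid, 1 panel, h=0.6000): -1.753632
I_{1,0} (trapezoid, 2 panels, h=0.3000): -1.808847
I_{1,1} = -1.808847 + (-1.808847 − (-1.753632))/3 = -1.827252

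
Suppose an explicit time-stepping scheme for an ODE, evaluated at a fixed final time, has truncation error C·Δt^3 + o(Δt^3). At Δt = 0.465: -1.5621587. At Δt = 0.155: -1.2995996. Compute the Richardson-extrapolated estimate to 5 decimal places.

The leading error scales as Δt^3; refining by a factor of 3 reduces it by 3^3 = 27.
Extrapolated value = (27·A(Δt/3) − A(Δt)) / (27 − 1)
= (27·(-1.2995996) − (-1.5621587)) / 26
= -33.5270305 / 26 = -1.2895012

-1.28950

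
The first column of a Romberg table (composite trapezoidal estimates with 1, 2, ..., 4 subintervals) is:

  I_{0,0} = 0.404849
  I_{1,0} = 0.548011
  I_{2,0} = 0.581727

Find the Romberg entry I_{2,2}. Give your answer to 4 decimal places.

I_{1,1} = 0.548011 + (0.548011 − 0.404849)/3 = 0.595732
I_{2,1} = (4·0.581727 − 0.548011) / 3 = 0.592966
I_{2,2} = (16·0.592966 − 0.595732) / 15 = 0.592782
(Column j=1 coincides with Simpson's rule on the same nodes.)

0.5928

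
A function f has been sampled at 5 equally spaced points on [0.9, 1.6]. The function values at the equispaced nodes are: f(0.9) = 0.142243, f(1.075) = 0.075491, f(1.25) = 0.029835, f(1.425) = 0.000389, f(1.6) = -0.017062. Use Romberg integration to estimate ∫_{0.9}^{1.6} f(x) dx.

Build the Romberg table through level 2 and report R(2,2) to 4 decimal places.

R(0,0) (trapezoid, 1 panel, h=0.7000): 0.043813
R(1,0) (trapezoid, 2 panels, h=0.3500): 0.032349
R(2,0) (trapezoid, 4 panels, h=0.1750): 0.029453
R(1,1) = 0.032349 + (0.032349 − 0.043813)/3 = 0.028528
R(2,1) = 0.029453 + (0.029453 − 0.032349)/3 = 0.028488
R(2,2) = 0.028488 + (0.028488 − 0.028528)/15 = 0.028485

0.0285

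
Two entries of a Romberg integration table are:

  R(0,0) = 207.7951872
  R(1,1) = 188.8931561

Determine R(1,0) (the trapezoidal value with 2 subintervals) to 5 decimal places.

From R(1,1) = (4·R(1,0) − R(0,0))/3, solve for R(1,0):
4·R(1,0) = 3·188.8931561 + 207.7951872 = 774.4746555
R(1,0) = 193.6186639

193.61866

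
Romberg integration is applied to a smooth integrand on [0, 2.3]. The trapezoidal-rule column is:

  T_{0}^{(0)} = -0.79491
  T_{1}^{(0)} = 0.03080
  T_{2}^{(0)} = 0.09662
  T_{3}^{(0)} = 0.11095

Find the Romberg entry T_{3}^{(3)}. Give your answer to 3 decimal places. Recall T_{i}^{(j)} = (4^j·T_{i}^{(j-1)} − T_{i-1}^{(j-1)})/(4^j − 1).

Richardson extrapolation on the trapezoidal column (denominator 4−1=3):
T_{1}^{(1)} = (4·0.03080 − (-0.79491)) / 3 = 0.30604
T_{2}^{(1)} = (4·0.09662 − 0.03080) / 3 = 0.11856
T_{3}^{(1)} = (4·0.11095 − 0.09662) / 3 = 0.11573
T_{2}^{(2)} = (16·0.11856 − 0.30604) / 15 = 0.10606
T_{3}^{(2)} = 0.11573 + (0.11573 − 0.11856)/15 = 0.11554
T_{3}^{(3)} = 0.11554 + (0.11554 − 0.10606)/63 = 0.11569

0.116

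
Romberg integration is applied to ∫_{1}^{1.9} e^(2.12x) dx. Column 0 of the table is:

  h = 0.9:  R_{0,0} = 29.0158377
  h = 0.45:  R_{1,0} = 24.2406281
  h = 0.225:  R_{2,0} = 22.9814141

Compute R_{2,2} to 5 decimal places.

R_{1,1} = 24.2406281 + (24.2406281 − 29.0158377)/3 = 22.6488916
R_{2,1} = (4·22.9814141 − 24.2406281) / 3 = 22.5616761
R_{2,2} = 22.5616761 + (22.5616761 − 22.6488916)/15 = 22.5558617

22.55586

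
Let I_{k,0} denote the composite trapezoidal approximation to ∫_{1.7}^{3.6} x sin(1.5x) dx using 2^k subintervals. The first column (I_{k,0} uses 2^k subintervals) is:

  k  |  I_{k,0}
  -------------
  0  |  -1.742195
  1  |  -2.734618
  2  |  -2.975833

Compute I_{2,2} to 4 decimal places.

-3.0556

Richardson extrapolation on the trapezoidal column (denominator 4−1=3):
I_{1,1} = (4·(-2.734618) − (-1.742195)) / 3 = -3.065426
I_{2,1} = (4·(-2.975833) − (-2.734618)) / 3 = -3.056238
I_{2,2} = (16·(-3.056238) − (-3.065426)) / 15 = -3.055625
(Column j=1 coincides with Simpson's rule on the same nodes.)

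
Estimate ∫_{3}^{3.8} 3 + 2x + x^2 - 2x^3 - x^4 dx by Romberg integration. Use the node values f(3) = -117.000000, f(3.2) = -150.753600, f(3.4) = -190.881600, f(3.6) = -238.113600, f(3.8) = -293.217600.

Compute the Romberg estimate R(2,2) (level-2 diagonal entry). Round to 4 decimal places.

R(0,0) (trapezoid, 1 panel, h=0.8000): -164.087040
R(1,0) (trapezoid, 2 panels, h=0.4000): -158.396160
R(2,0) (trapezoid, 4 panels, h=0.2000): -156.971520
R(1,1) = -158.396160 + (-158.396160 − (-164.087040))/3 = -156.499200
R(2,1) = -156.971520 + (-156.971520 − (-158.396160))/3 = -156.496640
R(2,2) = -156.496640 + (-156.496640 − (-156.499200))/15 = -156.496469

-156.4965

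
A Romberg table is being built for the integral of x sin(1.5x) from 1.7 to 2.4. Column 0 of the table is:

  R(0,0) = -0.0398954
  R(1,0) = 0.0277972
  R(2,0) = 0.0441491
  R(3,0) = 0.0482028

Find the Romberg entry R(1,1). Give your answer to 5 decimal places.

Richardson extrapolation on the trapezoidal column (denominator 4−1=3):
R(1,1) = 0.0277972 + (0.0277972 − (-0.0398954))/3 = 0.0503614

0.05036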